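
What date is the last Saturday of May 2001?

The first Saturday of May 2001 is May 5.
May 2001 has 31 days. Adding weeks: 5, 12, 19, 26 — the last one ≤ 31 is the 26th.

May 26, 2001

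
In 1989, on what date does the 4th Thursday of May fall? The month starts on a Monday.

May 1989 begins on a Monday, so the first Thursday is May 4 (3 days later).
The 4th Thursday is 3 weeks later: 4 + 21 = 25.

May 25, 1989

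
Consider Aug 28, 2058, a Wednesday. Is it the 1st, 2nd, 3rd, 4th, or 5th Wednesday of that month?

4th

Day 28 falls in week ⌈28/7⌉ of the month.
Days 1–7 hold the 1st Wednesday, 8–14 the 2nd, 15–21 the 3rd, 22–28 the 4th, 29–31 the 5th.
28 is in the range for the 4th.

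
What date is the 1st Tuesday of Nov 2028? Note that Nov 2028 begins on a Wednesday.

Nov 7, 2028

Nov 2028 begins on a Wednesday, so the first Tuesday is Nov 7 (6 days later).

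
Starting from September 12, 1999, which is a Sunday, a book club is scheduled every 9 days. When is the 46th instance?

October 21, 2000

The 46th occurrence is 45 intervals after the first: 45 × 9 = 405 days after September 12, 1999.
September has 30 days — 18 days to the end of September leaves 387.
October has 31 days (356 left).
November has 30 days (326 left).
December has 31 days (295 left).
January has 31 days (264 left).
February has 29 days (235 left).
March has 31 days (204 left).
April has 30 days (174 left).
May has 31 days (143 left).
June has 30 days (113 left).
July has 31 days (82 left).
August has 31 days (51 left).
September has 30 days (21 left).
21 days into October → October 21, 2000.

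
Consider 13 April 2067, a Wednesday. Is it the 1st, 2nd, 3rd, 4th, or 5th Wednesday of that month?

Day 13 falls in week ⌈13/7⌉ of the month.
Days 1–7 hold the 1st Wednesday, 8–14 the 2nd, 15–21 the 3rd, 22–28 the 4th, 29–31 the 5th.
13 is in the range for the 2nd.

2nd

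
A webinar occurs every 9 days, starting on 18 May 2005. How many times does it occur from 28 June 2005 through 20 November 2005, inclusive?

Occurrences land 9·i days after 18 May 2005 for i = 0, 1, 2, …
28 June 2005 is 41 days after the start; 41 ÷ 9 = 4 remainder 5; since the remainder is 5, round up to i = 5. First occurrence in the window: #6 on 2 July 2005 (5×9 = 45 days in).
20 November 2005 is 186 days after the start; 186 ÷ 9 = 20 remainder 6. Last occurrence in the window: #21 on 14 November 2005.
Occurrences #6 through #21: 16 in total.

16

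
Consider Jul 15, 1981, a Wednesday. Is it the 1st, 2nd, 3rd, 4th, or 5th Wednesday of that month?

3rd

Day 15 falls in week ⌈15/7⌉ of the month.
Days 1–7 hold the 1st Wednesday, 8–14 the 2nd, 15–21 the 3rd, 22–28 the 4th, 29–31 the 5th.
15 is in the range for the 3rd.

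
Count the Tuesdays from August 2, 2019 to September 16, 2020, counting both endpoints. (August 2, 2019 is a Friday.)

August 2, 2019 is a Friday; the first Tuesday on or after it is August 6, 2019 (4 days later).
From August 6, 2019 to September 16, 2020: 147 + 260 = 407 days (rest of 2019, to September 16, 2020 in 2020).
407 ÷ 7 = 58 full weeks with remainder 1, so 58 more Tuesdays after the first → 59.

59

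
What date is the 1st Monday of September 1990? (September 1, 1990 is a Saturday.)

September 1990 begins on a Saturday, so the first Monday is September 3 (2 days later).

1990-09-03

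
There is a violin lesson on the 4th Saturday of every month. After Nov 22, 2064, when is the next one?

Nov 2064 starts on a Saturday; its first Saturday is the 1st, so the 4th Saturday is the 22nd — Nov 22, 2064.
That is not after Nov 22, 2064, so look at Dec 2064.
Dec 2064 starts on a Monday; its first Saturday is the 6th, so the 4th Saturday is the 27th — Dec 27, 2064.

Dec 27, 2064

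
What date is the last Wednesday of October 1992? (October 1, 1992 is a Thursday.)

October 1992 begins on a Thursday, so the first Wednesday is October 7 (6 days later).
October 1992 has 31 days. Adding weeks: 7, 14, 21, 28 — the last one ≤ 31 is the 28th.

1992-10-28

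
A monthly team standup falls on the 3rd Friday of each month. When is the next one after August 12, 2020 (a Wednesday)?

August 21, 2020

August 2020 starts on a Saturday; its first Friday is the 7th, so the 3rd Friday is the 21st — August 21, 2020.
August 21, 2020 is after August 12, 2020, so that is the next one.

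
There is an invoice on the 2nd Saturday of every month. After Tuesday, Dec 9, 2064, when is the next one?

Dec 2064 starts on a Monday; its first Saturday is the 6th, so the 2nd Saturday is the 13th — Dec 13, 2064.
Dec 13, 2064 is after Dec 9, 2064, so that is the next one.

Dec 13, 2064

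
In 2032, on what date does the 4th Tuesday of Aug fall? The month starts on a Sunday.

Aug 24, 2032

Aug 2032 begins on a Sunday, so the first Tuesday is Aug 3 (2 days later).
The 4th Tuesday is 3 weeks later: 3 + 21 = 24.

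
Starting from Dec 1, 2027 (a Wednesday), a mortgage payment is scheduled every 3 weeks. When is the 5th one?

Feb 23, 2028

The 5th occurrence is 4 intervals after the first: 4 × 21 = 84 days after Dec 1, 2027.
Dec has 31 days — 30 days to the end of Dec leaves 54.
Jan has 31 days (23 left).
23 days into Feb → Feb 23, 2028.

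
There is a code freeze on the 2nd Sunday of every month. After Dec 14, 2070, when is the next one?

Jan 11, 2071

Dec 2070 starts on a Monday; its first Sunday is the 7th, so the 2nd Sunday is the 14th — Dec 14, 2070.
That is not after Dec 14, 2070, so look at Jan 2071.
Jan 2071 starts on a Thursday; its first Sunday is the 4th, so the 2nd Sunday is the 11th — Jan 11, 2071.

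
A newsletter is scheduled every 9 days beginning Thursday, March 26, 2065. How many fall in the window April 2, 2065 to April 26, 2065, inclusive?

Occurrences land 9·i days after March 26, 2065 for i = 0, 1, 2, …
April 2, 2065 is 7 days after the start; 7 ÷ 9 = 0 remainder 7; since the remainder is 7, round up to i = 1. First occurrence in the window: #2 on April 4, 2065 (1×9 = 9 days in).
April 26, 2065 is 31 days after the start; 31 ÷ 9 = 3 remainder 4. Last occurrence in the window: #4 on April 22, 2065.
Occurrences #2 through #4: 3 in total.

3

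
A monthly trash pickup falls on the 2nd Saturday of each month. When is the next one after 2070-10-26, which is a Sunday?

October 2070 starts on a Wednesday; its first Saturday is the 4th, so the 2nd Saturday is the 11th — 2070-10-11.
That is not after 2070-10-26, so look at November 2070.
November 2070 starts on a Saturday; its first Saturday is the 1st, so the 2nd Saturday is the 8th — 2070-11-08.

2070-11-08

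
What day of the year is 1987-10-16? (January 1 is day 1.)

289

Days in months before October: 31 + 28 + 31 + 30 + 31 + 30 + 31 + 31 + 30 = 273.
Plus 16 days into October → day 289.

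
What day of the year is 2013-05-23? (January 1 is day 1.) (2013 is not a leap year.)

143

Days in months before May: 31 + 28 + 31 + 30 = 120.
Plus 23 days into May → day 143.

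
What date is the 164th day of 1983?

Jun 13, 1983

Jan has 31 days (164 − 31 = 133 remain).
Feb has 28 days (133 − 28 = 105 remain).
Mar has 31 days (105 − 31 = 74 remain).
Apr has 30 days (74 − 30 = 44 remain).
May has 31 days (44 − 31 = 13 remain).
13 into Jun → Jun 13.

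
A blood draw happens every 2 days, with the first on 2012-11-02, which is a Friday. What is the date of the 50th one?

The 50th occurrence is 49 intervals after the first: 49 × 2 = 98 days after 2012-11-02.
November has 30 days — 28 days to the end of November leaves 70.
December has 31 days (39 left).
January has 31 days (8 left).
8 days into February → 2013-02-08.

2013-02-08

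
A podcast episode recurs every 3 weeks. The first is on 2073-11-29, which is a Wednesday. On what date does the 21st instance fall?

2075-01-23

The 21st occurrence is 20 intervals after the first: 20 × 21 = 420 days after 2073-11-29.
November has 30 days — 1 day to the end of November leaves 419.
From end of November to end of 2073 is 31 days (388 left).
2074 has 365 days (23 left).
23 days into January → 2075-01-23.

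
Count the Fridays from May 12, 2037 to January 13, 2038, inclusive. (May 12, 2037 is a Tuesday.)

May 12, 2037 is a Tuesday; the first Friday on or after it is May 15, 2037 (3 days later).
From May 15, 2037 to January 13, 2038: 16 + 30 + 31 + 31 + 30 + 31 + 30 + 31 + 13 = 243 days (rest of May, June, July, August, September, October, November, December, January).
243 ÷ 7 = 34 full weeks with remainder 5, so 34 more Fridays after the first → 35.

35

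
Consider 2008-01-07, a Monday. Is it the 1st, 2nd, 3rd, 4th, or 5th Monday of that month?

1st

Day 7 falls in week ⌈7/7⌉ of the month.
Days 1–7 hold the 1st Monday, 8–14 the 2nd, 15–21 the 3rd, 22–28 the 4th, 29–31 the 5th.
7 is in the range for the 1st.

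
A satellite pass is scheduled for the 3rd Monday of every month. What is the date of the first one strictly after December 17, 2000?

December 2000 starts on a Friday; its first Monday is the 4th, so the 3rd Monday is the 18th — December 18, 2000.
December 18, 2000 is after December 17, 2000, so that is the next one.

December 18, 2000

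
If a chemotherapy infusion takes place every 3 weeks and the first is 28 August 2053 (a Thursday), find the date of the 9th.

12 February 2054

The 9th occurrence is 8 intervals after the first: 8 × 21 = 168 days after 28 August 2053.
August has 31 days — 3 days to the end of August leaves 165.
September has 30 days (135 left).
October has 31 days (104 left).
November has 30 days (74 left).
December has 31 days (43 left).
January has 31 days (12 left).
12 days into February → 12 February 2054.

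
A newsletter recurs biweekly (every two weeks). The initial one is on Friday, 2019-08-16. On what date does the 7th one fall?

2019-11-08

The 7th occurrence is 6 intervals after the first: 6 × 14 = 84 days after 2019-08-16.
August has 31 days — 15 days to the end of August leaves 69.
September has 30 days (39 left).
October has 31 days (8 left).
8 days into November → 2019-11-08.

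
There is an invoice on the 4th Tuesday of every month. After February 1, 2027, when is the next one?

February 2027 starts on a Monday; its first Tuesday is the 2nd, so the 4th Tuesday is the 23rd — February 23, 2027.
February 23, 2027 is after February 1, 2027, so that is the next one.

February 23, 2027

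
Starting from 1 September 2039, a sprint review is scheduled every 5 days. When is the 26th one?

The 26th occurrence is 25 intervals after the first: 25 × 5 = 125 days after 1 September 2039.
September has 30 days — 29 days to the end of September leaves 96.
October has 31 days (65 left).
November has 30 days (35 left).
December has 31 days (4 left).
4 days into January → 4 January 2040.

4 January 2040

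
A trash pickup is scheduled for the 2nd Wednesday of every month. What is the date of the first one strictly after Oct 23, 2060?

Nov 10, 2060

Oct 2060 starts on a Friday; its first Wednesday is the 6th, so the 2nd Wednesday is the 13th — Oct 13, 2060.
That is not after Oct 23, 2060, so look at Nov 2060.
Nov 2060 starts on a Monday; its first Wednesday is the 3rd, so the 2nd Wednesday is the 10th — Nov 10, 2060.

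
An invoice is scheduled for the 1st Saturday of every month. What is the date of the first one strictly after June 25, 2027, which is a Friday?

July 3, 2027

June 2027 starts on a Tuesday, so its 1st Saturday is June 5, 2027 (4 days in).
That is not after June 25, 2027, so look at July 2027.
July 2027 starts on a Thursday, so its 1st Saturday is July 3, 2027 (2 days in).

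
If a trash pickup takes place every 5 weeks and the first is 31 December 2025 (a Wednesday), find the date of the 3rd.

11 March 2026

The 3rd occurrence is 2 intervals after the first: 2 × 35 = 70 days after 31 December 2025.
December has 31 days — 0 days to the end of December leaves 70.
January has 31 days (39 left).
February has 28 days (11 left).
11 days into March → 11 March 2026.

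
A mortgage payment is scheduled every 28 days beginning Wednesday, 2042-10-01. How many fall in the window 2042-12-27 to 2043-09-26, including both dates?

9

Occurrences land 28·i days after 2042-10-01 for i = 0, 1, 2, …
2042-12-27 is 87 days after the start; 87 ÷ 28 = 3 remainder 3; since the remainder is 3, round up to i = 4. First occurrence in the window: #5 on 2043-01-21 (4×28 = 112 days in).
2043-09-26 is 360 days after the start; 360 ÷ 28 = 12 remainder 24. Last occurrence in the window: #13 on 2043-09-02.
Occurrences #5 through #13: 9 in total.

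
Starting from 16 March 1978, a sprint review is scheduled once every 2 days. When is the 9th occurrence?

The 9th occurrence is 8 intervals after the first: 8 × 2 = 16 days after 16 March 1978.
March has 31 days — 15 days to the end of March leaves 1.
1 day into April → 1 April 1978.

1 April 1978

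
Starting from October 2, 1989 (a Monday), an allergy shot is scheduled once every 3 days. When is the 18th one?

November 22, 1989

The 18th occurrence is 17 intervals after the first: 17 × 3 = 51 days after October 2, 1989.
October has 31 days — 29 days to the end of October leaves 22.
22 days into November → November 22, 1989.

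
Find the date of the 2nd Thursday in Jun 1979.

Jun 1979 begins on a Friday, so the first Thursday is Jun 7 (6 days later).
The 2nd Thursday is 1 weeks later: 7 + 7 = 14.

Jun 14, 1979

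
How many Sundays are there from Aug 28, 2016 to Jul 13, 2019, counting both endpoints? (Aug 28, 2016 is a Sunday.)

150

Aug 28, 2016 is a Sunday; the first Sunday on or after it is Aug 28, 2016.
From Aug 28, 2016 to Jul 13, 2019: 125 + 365 + 365 + 194 = 1049 days (rest of 2016, 2017, 2018, to Jul 13, 2019 in 2019).
1049 ÷ 7 = 149 full weeks with remainder 6, so 149 more Sundays after the first → 150.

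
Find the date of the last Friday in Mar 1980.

Mar 1980 begins on a Saturday, so the first Friday is Mar 7 (6 days later).
Mar 1980 has 31 days. Adding weeks: 7, 14, 21, 28 — the last one ≤ 31 is the 28th.

Mar 28, 1980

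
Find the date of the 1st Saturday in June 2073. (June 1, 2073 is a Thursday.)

June 2073 begins on a Thursday, so the first Saturday is June 3 (2 days later).

2073-06-03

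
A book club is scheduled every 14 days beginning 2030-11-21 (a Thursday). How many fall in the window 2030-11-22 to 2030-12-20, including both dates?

2

Occurrences land 14·i days after 2030-11-21 for i = 0, 1, 2, …
2030-11-22 is 1 day after the start; 1 ÷ 14 = 0 remainder 1; since the remainder is 1, round up to i = 1. First occurrence in the window: #2 on 2030-12-05 (1×14 = 14 days in).
2030-12-20 is 29 days after the start; 29 ÷ 14 = 2 remainder 1. Last occurrence in the window: #3 on 2030-12-19.
Occurrences #2 through #3: 2 in total.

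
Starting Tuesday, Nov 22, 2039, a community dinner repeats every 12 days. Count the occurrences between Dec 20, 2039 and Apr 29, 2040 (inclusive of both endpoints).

11

Occurrences land 12·i days after Nov 22, 2039 for i = 0, 1, 2, …
Dec 20, 2039 is 28 days after the start; 28 ÷ 12 = 2 remainder 4; since the remainder is 4, round up to i = 3. First occurrence in the window: #4 on Dec 28, 2039 (3×12 = 36 days in).
Apr 29, 2040 is 159 days after the start; 159 ÷ 12 = 13 remainder 3. Last occurrence in the window: #14 on Apr 26, 2040.
Occurrences #4 through #14: 11 in total.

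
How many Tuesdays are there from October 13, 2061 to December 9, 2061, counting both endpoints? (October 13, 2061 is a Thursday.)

8

October 13, 2061 is a Thursday; the first Tuesday on or after it is October 18, 2061 (5 days later).
From October 18, 2061 to December 9, 2061: 13 + 30 + 9 = 52 days (rest of October, November, December).
52 ÷ 7 = 7 full weeks with remainder 3, so 7 more Tuesdays after the first → 8.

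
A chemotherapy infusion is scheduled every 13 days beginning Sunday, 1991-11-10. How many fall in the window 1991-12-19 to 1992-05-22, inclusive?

12

Occurrences land 13·i days after 1991-11-10 for i = 0, 1, 2, …
1991-12-19 is 39 days after the start; 39 ÷ 13 = 3 remainder 0. First occurrence in the window: #4 on 1991-12-19 (3×13 = 39 days in).
1992-05-22 is 194 days after the start; 194 ÷ 13 = 14 remainder 12. Last occurrence in the window: #15 on 1992-05-10.
Occurrences #4 through #15: 12 in total.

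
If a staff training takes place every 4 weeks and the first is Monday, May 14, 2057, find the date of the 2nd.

The 2nd occurrence is 1 interval after the first: 1 × 28 = 28 days after May 14, 2057.
May has 31 days — 17 days to the end of May leaves 11.
11 days into June → June 11, 2057.

June 11, 2057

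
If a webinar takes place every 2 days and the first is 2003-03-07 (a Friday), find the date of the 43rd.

2003-05-30

The 43rd occurrence is 42 intervals after the first: 42 × 2 = 84 days after 2003-03-07.
March has 31 days — 24 days to the end of March leaves 60.
April has 30 days (30 left).
30 days into May → 2003-05-30.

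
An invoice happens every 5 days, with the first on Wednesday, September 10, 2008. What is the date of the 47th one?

The 47th occurrence is 46 intervals after the first: 46 × 5 = 230 days after September 10, 2008.
September has 30 days — 20 days to the end of September leaves 210.
October has 31 days (179 left).
November has 30 days (149 left).
December has 31 days (118 left).
January has 31 days (87 left).
February has 28 days (59 left).
March has 31 days (28 left).
28 days into April → April 28, 2009.

April 28, 2009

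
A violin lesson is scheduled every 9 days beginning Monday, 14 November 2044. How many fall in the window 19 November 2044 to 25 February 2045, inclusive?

11

Occurrences land 9·i days after 14 November 2044 for i = 0, 1, 2, …
19 November 2044 is 5 days after the start; 5 ÷ 9 = 0 remainder 5; since the remainder is 5, round up to i = 1. First occurrence in the window: #2 on 23 November 2044 (1×9 = 9 days in).
25 February 2045 is 103 days after the start; 103 ÷ 9 = 11 remainder 4. Last occurrence in the window: #12 on 21 February 2045.
Occurrences #2 through #12: 11 in total.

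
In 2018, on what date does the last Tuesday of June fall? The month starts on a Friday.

June 2018 begins on a Friday, so the first Tuesday is June 5 (4 days later).
June 2018 has 30 days. Adding weeks: 5, 12, 19, 26 — the last one ≤ 30 is the 26th.

June 26, 2018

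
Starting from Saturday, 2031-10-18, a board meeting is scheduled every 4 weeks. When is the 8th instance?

The 8th occurrence is 7 intervals after the first: 7 × 28 = 196 days after 2031-10-18.
October has 31 days — 13 days to the end of October leaves 183.
November has 30 days (153 left).
December has 31 days (122 left).
January has 31 days (91 left).
February has 29 days (62 left).
March has 31 days (31 left).
April has 30 days (1 left).
1 day into May → 2032-05-01.

2032-05-01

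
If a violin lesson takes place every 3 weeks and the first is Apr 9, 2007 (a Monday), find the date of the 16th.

The 16th occurrence is 15 intervals after the first: 15 × 21 = 315 days after Apr 9, 2007.
Apr has 30 days — 21 days to the end of Apr leaves 294.
May has 31 days (263 left).
Jun has 30 days (233 left).
Jul has 31 days (202 left).
Aug has 31 days (171 left).
Sep has 30 days (141 left).
Oct has 31 days (110 left).
Nov has 30 days (80 left).
Dec has 31 days (49 left).
Jan has 31 days (18 left).
18 days into Feb → Feb 18, 2008.

Feb 18, 2008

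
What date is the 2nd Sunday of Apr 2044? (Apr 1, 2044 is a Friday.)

Apr 2044 begins on a Friday, so the first Sunday is Apr 3 (2 days later).
The 2nd Sunday is 1 weeks later: 3 + 7 = 10.

Apr 10, 2044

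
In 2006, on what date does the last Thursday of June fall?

June 2006 begins on a Thursday, so the first Thursday is June 1.
June 2006 has 30 days. Adding weeks: 1, 8, 15, 22, 29 — the last one ≤ 30 is the 29th.

2006-06-29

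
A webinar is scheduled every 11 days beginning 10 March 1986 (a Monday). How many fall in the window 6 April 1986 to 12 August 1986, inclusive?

Occurrences land 11·i days after 10 March 1986 for i = 0, 1, 2, …
6 April 1986 is 27 days after the start; 27 ÷ 11 = 2 remainder 5; since the remainder is 5, round up to i = 3. First occurrence in the window: #4 on 12 April 1986 (3×11 = 33 days in).
12 August 1986 is 155 days after the start; 155 ÷ 11 = 14 remainder 1. Last occurrence in the window: #15 on 11 August 1986.
Occurrences #4 through #15: 12 in total.

12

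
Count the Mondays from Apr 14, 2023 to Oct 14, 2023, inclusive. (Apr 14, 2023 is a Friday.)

Apr 14, 2023 is a Friday; the first Monday on or after it is Apr 17, 2023 (3 days later).
From Apr 17, 2023 to Oct 14, 2023: 13 + 31 + 30 + 31 + 31 + 30 + 14 = 180 days (rest of Apr, May, Jun, Jul, Aug, Sep, Oct).
180 ÷ 7 = 25 full weeks with remainder 5, so 25 more Mondays after the first → 26.

26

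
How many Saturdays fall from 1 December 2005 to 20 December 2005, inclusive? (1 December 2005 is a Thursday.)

3

1 December 2005 is a Thursday; the first Saturday on or after it is 3 December 2005 (2 days later).
From 3 December 2005 to 20 December 2005 is 20 − 3 = 17 days.
17 ÷ 7 = 2 full weeks with remainder 3, so 2 more Saturdays after the first → 3.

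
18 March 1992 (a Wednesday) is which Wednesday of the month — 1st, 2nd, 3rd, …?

3rd

Day 18 falls in week ⌈18/7⌉ of the month.
Days 1–7 hold the 1st Wednesday, 8–14 the 2nd, 15–21 the 3rd, 22–28 the 4th, 29–31 the 5th.
18 is in the range for the 3rd.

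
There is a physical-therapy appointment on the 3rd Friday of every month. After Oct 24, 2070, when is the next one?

Oct 2070 starts on a Wednesday; its first Friday is the 3rd, so the 3rd Friday is the 17th — Oct 17, 2070.
That is not after Oct 24, 2070, so look at Nov 2070.
Nov 2070 starts on a Saturday; its first Friday is the 7th, so the 3rd Friday is the 21st — Nov 21, 2070.

Nov 21, 2070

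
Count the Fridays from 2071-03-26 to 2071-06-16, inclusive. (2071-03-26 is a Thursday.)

12

2071-03-26 is a Thursday; the first Friday on or after it is 2071-03-27 (1 day later).
From 2071-03-27 to 2071-06-16: 4 + 30 + 31 + 16 = 81 days (rest of March, April, May, June).
81 ÷ 7 = 11 full weeks with remainder 4, so 11 more Fridays after the first → 12.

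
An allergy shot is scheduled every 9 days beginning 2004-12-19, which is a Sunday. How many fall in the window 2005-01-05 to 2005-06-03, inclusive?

Occurrences land 9·i days after 2004-12-19 for i = 0, 1, 2, …
2005-01-05 is 17 days after the start; 17 ÷ 9 = 1 remainder 8; since the remainder is 8, round up to i = 2. First occurrence in the window: #3 on 2005-01-06 (2×9 = 18 days in).
2005-06-03 is 166 days after the start; 166 ÷ 9 = 18 remainder 4. Last occurrence in the window: #19 on 2005-05-30.
Occurrences #3 through #19: 17 in total.

17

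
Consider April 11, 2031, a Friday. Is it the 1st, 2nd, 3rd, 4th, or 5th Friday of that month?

2nd

Day 11 falls in week ⌈11/7⌉ of the month.
Days 1–7 hold the 1st Friday, 8–14 the 2nd, 15–21 the 3rd, 22–28 the 4th, 29–31 the 5th.
11 is in the range for the 2nd.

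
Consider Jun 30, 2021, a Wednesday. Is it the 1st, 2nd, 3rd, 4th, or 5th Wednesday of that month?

5th

Day 30 falls in week ⌈30/7⌉ of the month.
Days 1–7 hold the 1st Wednesday, 8–14 the 2nd, 15–21 the 3rd, 22–28 the 4th, 29–31 the 5th.
30 is in the range for the 5th.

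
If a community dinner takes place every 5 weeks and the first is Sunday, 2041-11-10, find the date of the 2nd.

2041-12-15

The 2nd occurrence is 1 interval after the first: 1 × 35 = 35 days after 2041-11-10.
November has 30 days — 20 days to the end of November leaves 15.
15 days into December → 2041-12-15.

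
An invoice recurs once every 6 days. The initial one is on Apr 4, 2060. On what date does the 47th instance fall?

Jan 5, 2061

The 47th occurrence is 46 intervals after the first: 46 × 6 = 276 days after Apr 4, 2060.
Apr has 30 days — 26 days to the end of Apr leaves 250.
May has 31 days (219 left).
Jun has 30 days (189 left).
Jul has 31 days (158 left).
Aug has 31 days (127 left).
Sep has 30 days (97 left).
Oct has 31 days (66 left).
Nov has 30 days (36 left).
Dec has 31 days (5 left).
5 days into Jan → Jan 5, 2061.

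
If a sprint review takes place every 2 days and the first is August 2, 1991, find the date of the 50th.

The 50th occurrence is 49 intervals after the first: 49 × 2 = 98 days after August 2, 1991.
August has 31 days — 29 days to the end of August leaves 69.
September has 30 days (39 left).
October has 31 days (8 left).
8 days into November → November 8, 1991.

November 8, 1991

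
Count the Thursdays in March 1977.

5

1977-03-01 is a Tuesday; the first Thursday on or after it is 1977-03-03 (2 days later).
From 1977-03-03 to 1977-03-31 is 31 − 3 = 28 days.
28 ÷ 7 = 4 full weeks with remainder 0, so 4 more Thursdays after the first → 5.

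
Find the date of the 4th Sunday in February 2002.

24 February 2002

The first Sunday of February 2002 is February 3.
The 4th Sunday is 3 weeks later: 3 + 21 = 24.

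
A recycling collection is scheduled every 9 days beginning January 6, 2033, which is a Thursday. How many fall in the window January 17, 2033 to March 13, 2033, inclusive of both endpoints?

Occurrences land 9·i days after January 6, 2033 for i = 0, 1, 2, …
January 17, 2033 is 11 days after the start; 11 ÷ 9 = 1 remainder 2; since the remainder is 2, round up to i = 2. First occurrence in the window: #3 on January 24, 2033 (2×9 = 18 days in).
March 13, 2033 is 66 days after the start; 66 ÷ 9 = 7 remainder 3. Last occurrence in the window: #8 on March 10, 2033.
Occurrences #3 through #8: 6 in total.

6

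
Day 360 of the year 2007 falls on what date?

December 26, 2007

January has 31 days (360 − 31 = 329 remain).
February has 28 days (329 − 28 = 301 remain).
March has 31 days (301 − 31 = 270 remain).
April has 30 days (270 − 30 = 240 remain).
May has 31 days (240 − 31 = 209 remain).
June has 30 days (209 − 30 = 179 remain).
July has 31 days (179 − 31 = 148 remain).
August has 31 days (148 − 31 = 117 remain).
September has 30 days (117 − 30 = 87 remain).
October has 31 days (87 − 31 = 56 remain).
November has 30 days (56 − 30 = 26 remain).
26 into December → December 26.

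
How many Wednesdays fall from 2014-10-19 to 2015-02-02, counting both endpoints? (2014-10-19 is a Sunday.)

15

2014-10-19 is a Sunday; the first Wednesday on or after it is 2014-10-22 (3 days later).
From 2014-10-22 to 2015-02-02: 9 + 30 + 31 + 31 + 2 = 103 days (rest of October, November, December, January, February).
103 ÷ 7 = 14 full weeks with remainder 5, so 14 more Wednesdays after the first → 15.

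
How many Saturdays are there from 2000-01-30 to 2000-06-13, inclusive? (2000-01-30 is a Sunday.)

19

2000-01-30 is a Sunday; the first Saturday on or after it is 2000-02-05 (6 days later).
From 2000-02-05 to 2000-06-13: 24 + 31 + 30 + 31 + 13 = 129 days (rest of February, March, April, May, June).
129 ÷ 7 = 18 full weeks with remainder 3, so 18 more Saturdays after the first → 19.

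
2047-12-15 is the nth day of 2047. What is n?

Days in months before December: 31 + 28 + 31 + 30 + 31 + 30 + 31 + 31 + 30 + 31 + 30 = 334.
Plus 15 days into December → day 349.

349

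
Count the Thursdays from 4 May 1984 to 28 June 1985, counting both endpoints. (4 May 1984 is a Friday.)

4 May 1984 is a Friday; the first Thursday on or after it is 10 May 1984 (6 days later).
From 10 May 1984 to 28 June 1985: 235 + 179 = 414 days (rest of 1984, to 28 June 1985 in 1985).
414 ÷ 7 = 59 full weeks with remainder 1, so 59 more Thursdays after the first → 60.

60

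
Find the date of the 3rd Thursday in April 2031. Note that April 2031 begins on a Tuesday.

April 2031 begins on a Tuesday, so the first Thursday is April 3 (2 days later).
The 3rd Thursday is 2 weeks later: 3 + 14 = 17.

April 17, 2031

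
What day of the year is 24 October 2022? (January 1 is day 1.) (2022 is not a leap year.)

297

Days in months before October: 31 + 28 + 31 + 30 + 31 + 30 + 31 + 31 + 30 = 273.
Plus 24 days into October → day 297.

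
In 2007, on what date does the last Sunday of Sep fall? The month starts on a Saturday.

Sep 2007 begins on a Saturday, so the first Sunday is Sep 2 (1 day later).
Sep 2007 has 30 days. Adding weeks: 2, 9, 16, 23, 30 — the last one ≤ 30 is the 30th.

Sep 30, 2007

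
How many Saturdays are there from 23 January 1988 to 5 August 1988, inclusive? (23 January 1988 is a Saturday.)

28

23 January 1988 is a Saturday; the first Saturday on or after it is 23 January 1988.
From 23 January 1988 to 5 August 1988: 8 + 29 + 31 + 30 + 31 + 30 + 31 + 5 = 195 days (rest of January, February, March, April, May, June, July, August).
195 ÷ 7 = 27 full weeks with remainder 6, so 27 more Saturdays after the first → 28.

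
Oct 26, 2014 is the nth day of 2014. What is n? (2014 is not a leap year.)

299

Days in months before Oct: 31 + 28 + 31 + 30 + 31 + 30 + 31 + 31 + 30 = 273.
Plus 26 days into Oct → day 299.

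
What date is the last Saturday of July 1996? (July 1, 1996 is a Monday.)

July 1996 begins on a Monday, so the first Saturday is July 6 (5 days later).
July 1996 has 31 days. Adding weeks: 6, 13, 20, 27 — the last one ≤ 31 is the 27th.

July 27, 1996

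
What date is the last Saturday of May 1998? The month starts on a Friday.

May 1998 begins on a Friday, so the first Saturday is May 2 (1 day later).
May 1998 has 31 days. Adding weeks: 2, 9, 16, 23, 30 — the last one ≤ 31 is the 30th.

30 May 1998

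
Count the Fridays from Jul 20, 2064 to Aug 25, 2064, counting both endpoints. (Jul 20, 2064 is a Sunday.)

5

Jul 20, 2064 is a Sunday; the first Friday on or after it is Jul 25, 2064 (5 days later).
From Jul 25, 2064 to Aug 25, 2064: 6 + 25 = 31 days (rest of Jul, Aug).
31 ÷ 7 = 4 full weeks with remainder 3, so 4 more Fridays after the first → 5.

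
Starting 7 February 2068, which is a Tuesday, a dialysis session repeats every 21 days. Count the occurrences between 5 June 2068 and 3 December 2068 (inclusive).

Occurrences land 21·i days after 7 February 2068 for i = 0, 1, 2, …
5 June 2068 is 119 days after the start; 119 ÷ 21 = 5 remainder 14; since the remainder is 14, round up to i = 6. First occurrence in the window: #7 on 12 June 2068 (6×21 = 126 days in).
3 December 2068 is 300 days after the start; 300 ÷ 21 = 14 remainder 6. Last occurrence in the window: #15 on 27 November 2068.
Occurrences #7 through #15: 9 in total.

9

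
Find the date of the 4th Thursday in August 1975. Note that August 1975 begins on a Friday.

1975-08-28

August 1975 begins on a Friday, so the first Thursday is August 7 (6 days later).
The 4th Thursday is 3 weeks later: 7 + 21 = 28.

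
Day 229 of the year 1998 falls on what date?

January has 31 days (229 − 31 = 198 remain).
February has 28 days (198 − 28 = 170 remain).
March has 31 days (170 − 31 = 139 remain).
April has 30 days (139 − 30 = 109 remain).
May has 31 days (109 − 31 = 78 remain).
June has 30 days (78 − 30 = 48 remain).
July has 31 days (48 − 31 = 17 remain).
17 into August → August 17.

17 August 1998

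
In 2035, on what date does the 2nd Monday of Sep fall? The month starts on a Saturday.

Sep 2035 begins on a Saturday, so the first Monday is Sep 3 (2 days later).
The 2nd Monday is 1 weeks later: 3 + 7 = 10.

Sep 10, 2035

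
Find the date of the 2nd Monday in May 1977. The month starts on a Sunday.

May 9, 1977

May 1977 begins on a Sunday, so the first Monday is May 2 (1 day later).
The 2nd Monday is 1 weeks later: 2 + 7 = 9.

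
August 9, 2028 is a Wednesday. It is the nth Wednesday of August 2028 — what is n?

2nd

Day 9 falls in week ⌈9/7⌉ of the month.
Days 1–7 hold the 1st Wednesday, 8–14 the 2nd, 15–21 the 3rd, 22–28 the 4th, 29–31 the 5th.
9 is in the range for the 2nd.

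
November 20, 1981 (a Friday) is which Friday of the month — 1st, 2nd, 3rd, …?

3rd

Day 20 falls in week ⌈20/7⌉ of the month.
Days 1–7 hold the 1st Friday, 8–14 the 2nd, 15–21 the 3rd, 22–28 the 4th, 29–31 the 5th.
20 is in the range for the 3rd.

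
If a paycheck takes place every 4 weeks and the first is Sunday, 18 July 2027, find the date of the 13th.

18 June 2028

The 13th occurrence is 12 intervals after the first: 12 × 28 = 336 days after 18 July 2027.
July has 31 days — 13 days to the end of July leaves 323.
August has 31 days (292 left).
September has 30 days (262 left).
October has 31 days (231 left).
November has 30 days (201 left).
December has 31 days (170 left).
January has 31 days (139 left).
February has 29 days (110 left).
March has 31 days (79 left).
April has 30 days (49 left).
May has 31 days (18 left).
18 days into June → 18 June 2028.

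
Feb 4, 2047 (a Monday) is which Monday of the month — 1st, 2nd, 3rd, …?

1st

Day 4 falls in week ⌈4/7⌉ of the month.
Days 1–7 hold the 1st Monday, 8–14 the 2nd, 15–21 the 3rd, 22–28 the 4th, 29–31 the 5th.
4 is in the range for the 1st.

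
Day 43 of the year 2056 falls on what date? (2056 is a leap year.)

January has 31 days (43 − 31 = 12 remain).
12 into February → February 12.

2056-02-12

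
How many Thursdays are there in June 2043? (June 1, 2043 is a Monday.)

June 1, 2043 is a Monday; the first Thursday on or after it is June 4, 2043 (3 days later).
From June 4, 2043 to June 30, 2043 is 30 − 4 = 26 days.
26 ÷ 7 = 3 full weeks with remainder 5, so 3 more Thursdays after the first → 4.

4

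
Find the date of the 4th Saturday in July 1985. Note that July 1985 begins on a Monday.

July 1985 begins on a Monday, so the first Saturday is July 6 (5 days later).
The 4th Saturday is 3 weeks later: 6 + 21 = 27.

July 27, 1985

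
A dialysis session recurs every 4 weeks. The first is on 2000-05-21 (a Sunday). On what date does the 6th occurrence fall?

2000-10-08

The 6th occurrence is 5 intervals after the first: 5 × 28 = 140 days after 2000-05-21.
May has 31 days — 10 days to the end of May leaves 130.
June has 30 days (100 left).
July has 31 days (69 left).
August has 31 days (38 left).
September has 30 days (8 left).
8 days into October → 2000-10-08.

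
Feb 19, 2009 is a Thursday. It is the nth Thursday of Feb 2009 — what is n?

3rd

Day 19 falls in week ⌈19/7⌉ of the month.
Days 1–7 hold the 1st Thursday, 8–14 the 2nd, 15–21 the 3rd, 22–28 the 4th, 29–31 the 5th.
19 is in the range for the 3rd.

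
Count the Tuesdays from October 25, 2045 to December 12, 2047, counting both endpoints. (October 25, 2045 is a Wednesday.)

111

October 25, 2045 is a Wednesday; the first Tuesday on or after it is October 31, 2045 (6 days later).
From October 31, 2045 to December 12, 2047: 61 + 365 + 346 = 772 days (rest of 2045, 2046, to December 12, 2047 in 2047).
772 ÷ 7 = 110 full weeks with remainder 2, so 110 more Tuesdays after the first → 111.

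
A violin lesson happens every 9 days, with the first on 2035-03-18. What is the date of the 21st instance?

The 21st occurrence is 20 intervals after the first: 20 × 9 = 180 days after 2035-03-18.
March has 31 days — 13 days to the end of March leaves 167.
April has 30 days (137 left).
May has 31 days (106 left).
June has 30 days (76 left).
July has 31 days (45 left).
August has 31 days (14 left).
14 days into September → 2035-09-14.

2035-09-14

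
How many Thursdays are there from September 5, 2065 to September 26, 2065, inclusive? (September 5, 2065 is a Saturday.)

3

September 5, 2065 is a Saturday; the first Thursday on or after it is September 10, 2065 (5 days later).
From September 10, 2065 to September 26, 2065 is 26 − 10 = 16 days.
16 ÷ 7 = 2 full weeks with remainder 2, so 2 more Thursdays after the first → 3.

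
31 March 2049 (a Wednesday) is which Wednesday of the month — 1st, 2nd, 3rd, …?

5th

Day 31 falls in week ⌈31/7⌉ of the month.
Days 1–7 hold the 1st Wednesday, 8–14 the 2nd, 15–21 the 3rd, 22–28 the 4th, 29–31 the 5th.
31 is in the range for the 5th.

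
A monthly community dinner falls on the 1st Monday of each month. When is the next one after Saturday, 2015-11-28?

November 2015 starts on a Sunday, so its 1st Monday is 2015-11-02 (1 day in).
That is not after 2015-11-28, so look at December 2015.
December 2015 starts on a Tuesday, so its 1st Monday is 2015-12-07 (6 days in).

2015-12-07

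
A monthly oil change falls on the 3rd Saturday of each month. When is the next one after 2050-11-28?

2050-12-17

November 2050 starts on a Tuesday; its first Saturday is the 5th, so the 3rd Saturday is the 19th — 2050-11-19.
That is not after 2050-11-28, so look at December 2050.
December 2050 starts on a Thursday; its first Saturday is the 3rd, so the 3rd Saturday is the 17th — 2050-12-17.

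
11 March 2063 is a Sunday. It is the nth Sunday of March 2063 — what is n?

Day 11 falls in week ⌈11/7⌉ of the month.
Days 1–7 hold the 1st Sunday, 8–14 the 2nd, 15–21 the 3rd, 22–28 the 4th, 29–31 the 5th.
11 is in the range for the 2nd.

2nd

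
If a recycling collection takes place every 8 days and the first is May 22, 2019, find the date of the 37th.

Mar 5, 2020

The 37th occurrence is 36 intervals after the first: 36 × 8 = 288 days after May 22, 2019.
May has 31 days — 9 days to the end of May leaves 279.
Jun has 30 days (249 left).
Jul has 31 days (218 left).
Aug has 31 days (187 left).
Sep has 30 days (157 left).
Oct has 31 days (126 left).
Nov has 30 days (96 left).
Dec has 31 days (65 left).
Jan has 31 days (34 left).
Feb has 29 days (5 left).
5 days into Mar → Mar 5, 2020.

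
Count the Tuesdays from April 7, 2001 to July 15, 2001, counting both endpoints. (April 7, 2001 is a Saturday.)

April 7, 2001 is a Saturday; the first Tuesday on or after it is April 10, 2001 (3 days later).
From April 10, 2001 to July 15, 2001: 20 + 31 + 30 + 15 = 96 days (rest of April, May, June, July).
96 ÷ 7 = 13 full weeks with remainder 5, so 13 more Tuesdays after the first → 14.

14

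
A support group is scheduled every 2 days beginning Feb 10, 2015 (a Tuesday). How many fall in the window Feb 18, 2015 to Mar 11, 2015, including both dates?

11

Occurrences land 2·i days after Feb 10, 2015 for i = 0, 1, 2, …
Feb 18, 2015 is 8 days after the start; 8 ÷ 2 = 4 remainder 0. First occurrence in the window: #5 on Feb 18, 2015 (4×2 = 8 days in).
Mar 11, 2015 is 29 days after the start; 29 ÷ 2 = 14 remainder 1. Last occurrence in the window: #15 on Mar 10, 2015.
Occurrences #5 through #15: 11 in total.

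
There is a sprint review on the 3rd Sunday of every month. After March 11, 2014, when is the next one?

March 2014 starts on a Saturday; its first Sunday is the 2nd, so the 3rd Sunday is the 16th — March 16, 2014.
March 16, 2014 is after March 11, 2014, so that is the next one.

March 16, 2014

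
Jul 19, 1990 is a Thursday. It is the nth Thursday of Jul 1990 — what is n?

3rd

Day 19 falls in week ⌈19/7⌉ of the month.
Days 1–7 hold the 1st Thursday, 8–14 the 2nd, 15–21 the 3rd, 22–28 the 4th, 29–31 the 5th.
19 is in the range for the 3rd.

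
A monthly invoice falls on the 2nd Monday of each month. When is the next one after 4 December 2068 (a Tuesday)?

December 2068 starts on a Saturday; its first Monday is the 3rd, so the 2nd Monday is the 10th — 10 December 2068.
10 December 2068 is after 4 December 2068, so that is the next one.

10 December 2068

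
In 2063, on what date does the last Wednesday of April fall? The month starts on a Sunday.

April 25, 2063

April 2063 begins on a Sunday, so the first Wednesday is April 4 (3 days later).
April 2063 has 30 days. Adding weeks: 4, 11, 18, 25 — the last one ≤ 30 is the 25th.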